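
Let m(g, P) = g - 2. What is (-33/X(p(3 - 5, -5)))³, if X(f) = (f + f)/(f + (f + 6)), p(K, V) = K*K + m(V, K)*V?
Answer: -98611128/2197 ≈ -44884.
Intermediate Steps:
m(g, P) = -2 + g
p(K, V) = K² + V*(-2 + V) (p(K, V) = K*K + (-2 + V)*V = K² + V*(-2 + V))
X(f) = 2*f/(6 + 2*f) (X(f) = (2*f)/(f + (6 + f)) = (2*f)/(6 + 2*f) = 2*f/(6 + 2*f))
(-33/X(p(3 - 5, -5)))³ = (-33*(3 + ((3 - 5)² - 5*(-2 - 5)))/((3 - 5)² - 5*(-2 - 5)))³ = (-33*(3 + ((-2)² - 5*(-7)))/((-2)² - 5*(-7)))³ = (-33*(3 + (4 + 35))/(4 + 35))³ = (-33/(39/(3 + 39)))³ = (-33/(39/42))³ = (-33/(39*(1/42)))³ = (-33/13/14)³ = (-33*14/13)³ = (-462/13)³ = -98611128/2197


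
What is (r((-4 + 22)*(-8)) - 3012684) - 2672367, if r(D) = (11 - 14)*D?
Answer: -5684619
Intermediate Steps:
r(D) = -3*D
(r((-4 + 22)*(-8)) - 3012684) - 2672367 = (-3*(-4 + 22)*(-8) - 3012684) - 2672367 = (-54*(-8) - 3012684) - 2672367 = (-3*(-144) - 3012684) - 2672367 = (432 - 3012684) - 2672367 = -3012252 - 2672367 = -5684619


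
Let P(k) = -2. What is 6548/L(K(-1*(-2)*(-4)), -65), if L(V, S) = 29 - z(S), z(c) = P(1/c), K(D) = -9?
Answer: 6548/31 ≈ 211.23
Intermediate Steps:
z(c) = -2
L(V, S) = 31 (L(V, S) = 29 - 1*(-2) = 29 + 2 = 31)
6548/L(K(-1*(-2)*(-4)), -65) = 6548/31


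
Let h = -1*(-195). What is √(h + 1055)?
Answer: 25*√2 ≈ 35.355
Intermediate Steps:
h = 195
√(h + 1055) = √(195 + 1055) = √1250 = 25*√2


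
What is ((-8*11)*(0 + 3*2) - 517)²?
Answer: 1092025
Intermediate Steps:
((-8*11)*(0 + 3*2) - 517)² = (-88*(0 + 6) - 517)² = (-88*6 - 517)² = (-528 - 517)² = (-1045)² = 1092025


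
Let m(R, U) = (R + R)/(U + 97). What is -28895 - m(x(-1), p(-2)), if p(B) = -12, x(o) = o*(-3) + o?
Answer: -2456079/85 ≈ -28895.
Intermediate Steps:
x(o) = -2*o (x(o) = -3*o + o = -2*o)
m(R, U) = 2*R/(97 + U) (m(R, U) = (2*R)/(97 + U) = 2*R/(97 + U))
-28895 - m(x(-1), p(-2)) = -28895 - 2*(-2*(-1))/(97 - 12) = -28895 - 2*2/85 = -28895 - 1*4/85 = -28895 - 4/85 = -2456079/85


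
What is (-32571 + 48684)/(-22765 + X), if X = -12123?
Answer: -16113/34888 ≈ -0.46185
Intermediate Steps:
(-32571 + 48684)/(-22765 + X) = (-32571 + 48684)/(-22765 - 12123) = 16113/(-34888) = 16113*(-1/34888) = -16113/34888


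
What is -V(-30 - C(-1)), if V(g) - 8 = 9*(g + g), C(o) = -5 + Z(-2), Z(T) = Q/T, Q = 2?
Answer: 424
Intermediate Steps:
Z(T) = 2/T
C(o) = -6 (C(o) = -5 + 2/(-2) = -5 + 2*(-½) = -5 - 1 = -6)
V(g) = 8 + 18*g (V(g) = 8 + 9*(g + g) = 8 + 9*(2*g) = 8 + 18*g)
-V(-30 - C(-1)) = -(8 + 18*(-30 - 1*(-6))) = -(8 + 18*(-30 + 6)) = -(8 + 18*(-24)) = -(8 - 432) = -1*(-424) = 424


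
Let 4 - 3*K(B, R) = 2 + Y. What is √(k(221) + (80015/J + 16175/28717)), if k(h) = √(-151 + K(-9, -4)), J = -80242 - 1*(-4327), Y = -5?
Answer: √(-4692644626306 + 3187379979147*I*√1338)/3092271 ≈ 2.4199 + 2.5193*I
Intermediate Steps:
J = -75915 (J = -80242 + 4327 = -75915)
K(B, R) = 7/3 (K(B, R) = 4/3 - (2 - 5)/3 = 4/3 - ⅓*(-3) = 4/3 + 1 = 7/3)
k(h) = I*√1338/3 (k(h) = √(-151 + 7/3) = √(-446/3) = I*√1338/3)
√(k(221) + (80015/J + 16175/28717)) = √(I*√1338/3 + (80015/(-75915) + 16175/28717)) = √(I*√1338/3 + (80015*(-1/75915) + 16175*(1/28717))) = √(I*√1338/3 + (-16003/15183 + 16175/28717)) = √(I*√1338/3 - 213973126/436010211) = √(-213973126/436010211 + I*√1338/3)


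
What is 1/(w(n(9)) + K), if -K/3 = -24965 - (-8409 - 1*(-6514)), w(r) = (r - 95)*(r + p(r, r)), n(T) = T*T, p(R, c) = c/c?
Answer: 1/68062 ≈ 1.4692e-5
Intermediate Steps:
p(R, c) = 1
n(T) = T**2
w(r) = (1 + r)*(-95 + r) (w(r) = (r - 95)*(r + 1) = (-95 + r)*(1 + r) = (1 + r)*(-95 + r))
K = 69210 (K = -3*(-24965 - (-8409 - 1*(-6514))) = -3*(-24965 - (-8409 + 6514)) = -3*(-24965 - 1*(-1895)) = -3*(-24965 + 1895) = -3*(-23070) = 69210)
1/(w(n(9)) + K) = 1/((-95 + (9**2)**2 - 94*9**2) + 69210) = 1/((-95 + 81**2 - 94*81) + 69210) = 1/((-95 + 6561 - 7614) + 69210) = 1/(-1148 + 69210) = 1/68062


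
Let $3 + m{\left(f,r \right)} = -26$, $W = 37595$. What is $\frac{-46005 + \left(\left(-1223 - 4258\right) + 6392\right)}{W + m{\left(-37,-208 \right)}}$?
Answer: $- \frac{22547}{18783} \approx -1.2004$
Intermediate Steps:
$m{\left(f,r \right)} = -29$ ($m{\left(f,r \right)} = -3 - 26 = -29$)
$\frac{-46005 + \left(\left(-1223 - 4258\right) + 6392\right)}{W + m{\left(-37,-208 \right)}} = \frac{-46005 + \left(\left(-1223 - 4258\right) + 6392\right)}{37595 - 29} = \frac{-46005 + \left(-5481 + 6392\right)}{37566} = \left(-46005 + 911\right) \frac{1}{37566} = \left(-45094\right) \frac{1}{37566} = - \frac{22547}{18783}$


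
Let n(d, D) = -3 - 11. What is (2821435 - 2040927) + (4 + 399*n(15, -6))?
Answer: 774926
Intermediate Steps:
n(d, D) = -14
(2821435 - 2040927) + (4 + 399*n(15, -6)) = (2821435 - 2040927) + (4 + 399*(-14)) = 780508 + (4 - 5586) = 780508 - 5582 = 774926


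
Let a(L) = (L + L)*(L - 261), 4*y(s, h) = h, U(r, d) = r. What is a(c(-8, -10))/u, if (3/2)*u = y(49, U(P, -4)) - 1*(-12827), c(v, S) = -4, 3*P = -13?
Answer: 38160/153911 ≈ 0.24794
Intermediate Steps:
P = -13/3 (P = (⅓)*(-13) = -13/3 ≈ -4.3333)
y(s, h) = h/4
a(L) = 2*L*(-261 + L) (a(L) = (2*L)*(-261 + L) = 2*L*(-261 + L))
u = 153911/18 (u = 2*((¼)*(-13/3) - 1*(-12827))/3 = 2*(-13/12 + 12827)/3 = (⅔)*(153911/12) = 153911/18 ≈ 8550.6)
a(c(-8, -10))/u = (2*(-4)*(-261 - 4))/(153911/18) = (2*(-4)*(-265))*(18/153911) = 2120*(18/153911) = 38160/153911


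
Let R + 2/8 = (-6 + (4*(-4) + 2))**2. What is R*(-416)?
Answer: -166296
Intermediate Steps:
R = 1599/4 (R = -1/4 + (-6 + (4*(-4) + 2))**2 = -1/4 + (-6 + (-16 + 2))**2 = -1/4 + (-6 - 14)**2 = -1/4 + (-20)**2 = -1/4 + 400 = 1599/4 ≈ 399.75)
R*(-416) = (1599/4)*(-416) = -166296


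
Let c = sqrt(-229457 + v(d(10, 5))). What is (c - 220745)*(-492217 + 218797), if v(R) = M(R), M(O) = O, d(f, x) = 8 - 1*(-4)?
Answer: 60356097900 - 273420*I*sqrt(229445) ≈ 6.0356e+10 - 1.3097e+8*I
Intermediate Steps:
d(f, x) = 12 (d(f, x) = 8 + 4 = 12)
v(R) = R
c = I*sqrt(229445) (c = sqrt(-229457 + 12) = sqrt(-229445) = I*sqrt(229445) ≈ 479.0*I)
(c - 220745)*(-492217 + 218797) = (I*sqrt(229445) - 220745)*(-492217 + 218797) = (-220745 + I*sqrt(229445))*(-273420) = 60356097900 - 273420*I*sqrt(229445)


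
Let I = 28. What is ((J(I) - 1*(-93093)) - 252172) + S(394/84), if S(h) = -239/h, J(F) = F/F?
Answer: -31348404/197 ≈ -1.5913e+5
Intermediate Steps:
J(F) = 1
((J(I) - 1*(-93093)) - 252172) + S(394/84) = ((1 - 1*(-93093)) - 252172) - 239/(394/84) = ((1 + 93093) - 252172) - 239/(394*(1/84)) = (93094 - 252172) - 239/197/42 = -159078 - 239*42/197 = -159078 - 10038/197 = -31348404/197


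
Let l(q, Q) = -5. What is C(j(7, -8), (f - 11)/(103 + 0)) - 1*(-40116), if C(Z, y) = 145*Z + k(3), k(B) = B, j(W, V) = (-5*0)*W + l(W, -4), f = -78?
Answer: 39394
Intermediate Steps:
j(W, V) = -5 (j(W, V) = (-5*0)*W - 5 = 0*W - 5 = 0 - 5 = -5)
C(Z, y) = 3 + 145*Z (C(Z, y) = 145*Z + 3 = 3 + 145*Z)
C(j(7, -8), (f - 11)/(103 + 0)) - 1*(-40116) = (3 + 145*(-5)) - 1*(-40116) = (3 - 725) + 40116 = -722 + 40116 = 39394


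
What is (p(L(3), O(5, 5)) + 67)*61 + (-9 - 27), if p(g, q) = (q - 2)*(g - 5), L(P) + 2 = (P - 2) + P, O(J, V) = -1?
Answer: 4600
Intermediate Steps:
L(P) = -4 + 2*P (L(P) = -2 + ((P - 2) + P) = -2 + ((-2 + P) + P) = -2 + (-2 + 2*P) = -4 + 2*P)
p(g, q) = (-5 + g)*(-2 + q) (p(g, q) = (-2 + q)*(-5 + g) = (-5 + g)*(-2 + q))
(p(L(3), O(5, 5)) + 67)*61 + (-9 - 27) = ((10 - 5*(-1) - 2*(-4 + 2*3) + (-4 + 2*3)*(-1)) + 67)*61 + (-9 - 27) = ((10 + 5 - 2*(-4 + 6) + (-4 + 6)*(-1)) + 67)*61 - 36 = ((10 + 5 - 2*2 + 2*(-1)) + 67)*61 - 36 = ((10 + 5 - 4 - 2) + 67)*61 - 36 = (9 + 67)*61 - 36 = 76*61 - 36 = 4636 - 36 = 4600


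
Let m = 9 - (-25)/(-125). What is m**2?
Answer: 1936/25 ≈ 77.440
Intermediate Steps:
m = 44/5 (m = 9 - (-25)*(-1)/125 = 9 - 1*1/5 = 9 - 1/5 = 44/5 ≈ 8.8000)
m**2 = (44/5)**2 = 1936/25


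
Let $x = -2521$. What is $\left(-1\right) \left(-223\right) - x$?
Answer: $2744$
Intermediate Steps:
$\left(-1\right) \left(-223\right) - x = \left(-1\right) \left(-223\right) - -2521 = 223 + 2521 = 2744$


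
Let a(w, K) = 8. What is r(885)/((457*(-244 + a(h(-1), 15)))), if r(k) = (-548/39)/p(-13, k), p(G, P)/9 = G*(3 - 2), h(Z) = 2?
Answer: -137/123032169 ≈ -1.1135e-6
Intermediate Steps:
p(G, P) = 9*G (p(G, P) = 9*(G*(3 - 2)) = 9*(G*1) = 9*G)
r(k) = 548/4563 (r(k) = (-548/39)/((9*(-13))) = -548*1/39/(-117) = -548/39*(-1/117) = 548/4563)
r(885)/((457*(-244 + a(h(-1), 15)))) = 548/(4563*((457*(-244 + 8)))) = 548/(4563*((457*(-236)))) = (548/4563)/(-107852) = (548/4563)*(-1/107852) = -137/123032169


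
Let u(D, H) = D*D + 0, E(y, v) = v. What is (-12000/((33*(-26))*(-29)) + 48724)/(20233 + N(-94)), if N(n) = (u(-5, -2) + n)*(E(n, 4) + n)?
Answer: 202056428/109659121 ≈ 1.8426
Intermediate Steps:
u(D, H) = D² (u(D, H) = D² + 0 = D²)
N(n) = (4 + n)*(25 + n) (N(n) = ((-5)² + n)*(4 + n) = (25 + n)*(4 + n) = (4 + n)*(25 + n))
(-12000/((33*(-26))*(-29)) + 48724)/(20233 + N(-94)) = (-12000/((33*(-26))*(-29)) + 48724)/(20233 + (100 + (-94)² + 29*(-94))) = (-12000/((-858*(-29))) + 48724)/(20233 + (100 + 8836 - 2726)) = (-12000/24882 + 48724)/(20233 + 6210) = (-12000*1/24882 + 48724)/26443 = (-2000/4147 + 48724)*(1/26443) = (202056428/4147)*(1/26443) = 202056428/109659121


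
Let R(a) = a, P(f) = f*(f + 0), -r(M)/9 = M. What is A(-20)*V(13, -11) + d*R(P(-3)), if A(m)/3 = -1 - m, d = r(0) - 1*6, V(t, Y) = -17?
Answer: -1023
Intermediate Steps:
r(M) = -9*M
d = -6 (d = -9*0 - 1*6 = 0 - 6 = -6)
P(f) = f² (P(f) = f*f = f²)
A(m) = -3 - 3*m (A(m) = 3*(-1 - m) = -3 - 3*m)
A(-20)*V(13, -11) + d*R(P(-3)) = (-3 - 3*(-20))*(-17) - 6*(-3)² = (-3 + 60)*(-17) - 6*9 = 57*(-17) - 54 = -969 - 54 = -1023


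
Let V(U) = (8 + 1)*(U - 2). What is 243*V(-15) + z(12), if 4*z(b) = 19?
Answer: -148697/4 ≈ -37174.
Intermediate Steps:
z(b) = 19/4 (z(b) = (¼)*19 = 19/4)
V(U) = -18 + 9*U (V(U) = 9*(-2 + U) = -18 + 9*U)
243*V(-15) + z(12) = 243*(-18 + 9*(-15)) + 19/4 = 243*(-18 - 135) + 19/4 = 243*(-153) + 19/4 = -37179 + 19/4 = -148697/4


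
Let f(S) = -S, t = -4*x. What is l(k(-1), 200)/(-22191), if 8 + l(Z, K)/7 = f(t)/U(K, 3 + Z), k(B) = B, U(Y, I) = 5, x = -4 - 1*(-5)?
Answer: 84/36985 ≈ 0.0022712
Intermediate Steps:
x = 1 (x = -4 + 5 = 1)
t = -4 (t = -4*1 = -4)
l(Z, K) = -252/5 (l(Z, K) = -56 + 7*(-1*(-4)/5) = -56 + 7*(4*(1/5)) = -56 + 7*(4/5) = -56 + 28/5 = -252/5)
l(k(-1), 200)/(-22191) = -252/5/(-22191) = -252/5*(-1/22191) = 84/36985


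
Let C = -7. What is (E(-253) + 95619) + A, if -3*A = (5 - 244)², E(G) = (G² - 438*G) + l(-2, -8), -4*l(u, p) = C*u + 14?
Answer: 754184/3 ≈ 2.5139e+5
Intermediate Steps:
l(u, p) = -7/2 + 7*u/4 (l(u, p) = -(-7*u + 14)/4 = -(14 - 7*u)/4 = -7/2 + 7*u/4)
E(G) = -7 + G² - 438*G (E(G) = (G² - 438*G) + (-7/2 + (7/4)*(-2)) = (G² - 438*G) + (-7/2 - 7/2) = (G² - 438*G) - 7 = -7 + G² - 438*G)
A = -57121/3 (A = -(5 - 244)²/3 = -⅓*(-239)² = -⅓*57121 = -57121/3 ≈ -19040.)
(E(-253) + 95619) + A = ((-7 + (-253)² - 438*(-253)) + 95619) - 57121/3 = ((-7 + 64009 + 110814) + 95619) - 57121/3 = (174816 + 95619) - 57121/3 = 270435 - 57121/3 = 754184/3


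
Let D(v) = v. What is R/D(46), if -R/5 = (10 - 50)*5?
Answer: 500/23 ≈ 21.739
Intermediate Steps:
R = 1000 (R = -5*(10 - 50)*5 = -(-200)*5 = -5*(-200) = 1000)
R/D(46) = 1000/46 = 1000*(1/46) = 500/23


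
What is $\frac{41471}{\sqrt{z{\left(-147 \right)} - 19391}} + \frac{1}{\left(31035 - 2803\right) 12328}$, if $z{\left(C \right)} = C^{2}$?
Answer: $\frac{1}{348044096} + \frac{41471 \sqrt{2218}}{2218} \approx 880.57$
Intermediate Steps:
$\frac{41471}{\sqrt{z{\left(-147 \right)} - 19391}} + \frac{1}{\left(31035 - 2803\right) 12328} = \frac{41471}{\sqrt{\left(-147\right)^{2} - 19391}} + \frac{1}{\left(31035 - 2803\right) 12328} = \frac{41471}{\sqrt{21609 - 19391}} + \frac{1}{28232} \cdot \frac{1}{12328} = \frac{41471}{\sqrt{2218}} + \frac{1}{28232} \cdot \frac{1}{12328} = 41471 \frac{\sqrt{2218}}{2218} + \frac{1}{348044096} = \frac{41471 \sqrt{2218}}{2218} + \frac{1}{348044096} = \frac{1}{348044096} + \frac{41471 \sqrt{2218}}{2218}$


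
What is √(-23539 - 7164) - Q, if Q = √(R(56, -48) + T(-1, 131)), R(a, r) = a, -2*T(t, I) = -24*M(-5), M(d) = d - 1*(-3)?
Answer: -4*√2 + I*√30703 ≈ -5.6569 + 175.22*I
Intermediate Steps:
M(d) = 3 + d (M(d) = d + 3 = 3 + d)
T(t, I) = -24 (T(t, I) = -(-12)*(3 - 5) = -(-12)*(-2) = -½*48 = -24)
Q = 4*√2 (Q = √(56 - 24) = √32 = 4*√2 ≈ 5.6569)
√(-23539 - 7164) - Q = √(-23539 - 7164) - 4*√2 = √(-30703) - 4*√2 = I*√30703 - 4*√2 = -4*√2 + I*√30703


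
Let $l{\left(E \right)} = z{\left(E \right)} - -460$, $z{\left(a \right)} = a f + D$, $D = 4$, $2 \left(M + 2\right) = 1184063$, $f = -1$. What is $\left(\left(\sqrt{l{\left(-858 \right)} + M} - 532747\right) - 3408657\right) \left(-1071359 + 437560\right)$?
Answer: $2498057913796 - \frac{633799 \sqrt{2373406}}{2} \approx 2.4976 \cdot 10^{12}$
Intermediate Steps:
$M = \frac{1184059}{2}$ ($M = -2 + \frac{1}{2} \cdot 1184063 = -2 + \frac{1184063}{2} = \frac{1184059}{2} \approx 5.9203 \cdot 10^{5}$)
$z{\left(a \right)} = 4 - a$ ($z{\left(a \right)} = a \left(-1\right) + 4 = - a + 4 = 4 - a$)
$l{\left(E \right)} = 464 - E$ ($l{\left(E \right)} = \left(4 - E\right) - -460 = \left(4 - E\right) + 460 = 464 - E$)
$\left(\left(\sqrt{l{\left(-858 \right)} + M} - 532747\right) - 3408657\right) \left(-1071359 + 437560\right) = \left(\left(\sqrt{\left(464 - -858\right) + \frac{1184059}{2}} - 532747\right) - 3408657\right) \left(-1071359 + 437560\right) = \left(\left(\sqrt{\left(464 + 858\right) + \frac{1184059}{2}} - 532747\right) - 3408657\right) \left(-633799\right) = \left(\left(\sqrt{1322 + \frac{1184059}{2}} - 532747\right) - 3408657\right) \left(-633799\right) = \left(\left(\sqrt{\frac{1186703}{2}} - 532747\right) - 3408657\right) \left(-633799\right) = \left(\left(\frac{\sqrt{2373406}}{2} - 532747\right) - 3408657\right) \left(-633799\right) = \left(\left(-532747 + \frac{\sqrt{2373406}}{2}\right) - 3408657\right) \left(-633799\right) = \left(-3941404 + \frac{\sqrt{2373406}}{2}\right) \left(-633799\right) = 2498057913796 - \frac{633799 \sqrt{2373406}}{2}$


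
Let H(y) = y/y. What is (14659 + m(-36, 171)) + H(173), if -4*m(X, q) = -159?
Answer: 58799/4 ≈ 14700.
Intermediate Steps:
m(X, q) = 159/4 (m(X, q) = -1/4*(-159) = 159/4)
H(y) = 1
(14659 + m(-36, 171)) + H(173) = (14659 + 159/4) + 1 = 58795/4 + 1 = 58799/4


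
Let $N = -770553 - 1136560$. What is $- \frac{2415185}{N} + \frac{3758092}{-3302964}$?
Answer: $\frac{202540749986}{1574781395733} \approx 0.12862$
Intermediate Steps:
$N = -1907113$ ($N = -770553 - 1136560 = -1907113$)
$- \frac{2415185}{N} + \frac{3758092}{-3302964} = - \frac{2415185}{-1907113} + \frac{3758092}{-3302964} = \left(-2415185\right) \left(- \frac{1}{1907113}\right) + 3758092 \left(- \frac{1}{3302964}\right) = \frac{2415185}{1907113} - \frac{939523}{825741} = \frac{202540749986}{1574781395733}$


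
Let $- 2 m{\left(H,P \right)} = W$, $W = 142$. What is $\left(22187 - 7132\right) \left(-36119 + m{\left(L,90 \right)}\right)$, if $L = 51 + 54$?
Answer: $-544840450$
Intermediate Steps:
$L = 105$
$m{\left(H,P \right)} = -71$ ($m{\left(H,P \right)} = \left(- \frac{1}{2}\right) 142 = -71$)
$\left(22187 - 7132\right) \left(-36119 + m{\left(L,90 \right)}\right) = \left(22187 - 7132\right) \left(-36119 - 71\right) = 15055 \left(-36190\right) = -544840450$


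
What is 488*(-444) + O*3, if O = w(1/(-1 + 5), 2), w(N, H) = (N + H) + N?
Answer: -433329/2 ≈ -2.1666e+5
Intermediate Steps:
w(N, H) = H + 2*N (w(N, H) = (H + N) + N = H + 2*N)
O = 5/2 (O = 2 + 2/(-1 + 5) = 2 + 2/4 = 2 + 2*(¼) = 2 + ½ = 5/2 ≈ 2.5000)
488*(-444) + O*3 = 488*(-444) + (5/2)*3 = -216672 + 15/2 = -433329/2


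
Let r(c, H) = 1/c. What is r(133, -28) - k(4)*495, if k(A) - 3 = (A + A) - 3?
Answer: -526679/133 ≈ -3960.0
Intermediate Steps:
k(A) = 2*A (k(A) = 3 + ((A + A) - 3) = 3 + (2*A - 3) = 3 + (-3 + 2*A) = 2*A)
r(133, -28) - k(4)*495 = 1/133 - 2*4*495 = 1/133 - 8*495 = 1/133 - 1*3960 = 1/133 - 3960 = -526679/133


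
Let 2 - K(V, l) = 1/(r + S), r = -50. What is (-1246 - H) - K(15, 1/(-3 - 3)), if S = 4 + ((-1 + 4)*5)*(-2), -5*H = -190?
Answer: -97737/76 ≈ -1286.0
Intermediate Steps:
H = 38 (H = -⅕*(-190) = 38)
S = -26 (S = 4 + (3*5)*(-2) = 4 + 15*(-2) = 4 - 30 = -26)
K(V, l) = 153/76 (K(V, l) = 2 - 1/(-50 - 26) = 2 - 1/(-76) = 2 - 1*(-1/76) = 2 + 1/76 = 153/76)
(-1246 - H) - K(15, 1/(-3 - 3)) = (-1246 - 1*38) - 1*153/76 = (-1246 - 38) - 153/76 = -1284 - 153/76 = -97737/76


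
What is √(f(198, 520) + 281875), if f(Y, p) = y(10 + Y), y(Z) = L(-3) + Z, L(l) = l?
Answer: 4*√17630 ≈ 531.11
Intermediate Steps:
y(Z) = -3 + Z
f(Y, p) = 7 + Y (f(Y, p) = -3 + (10 + Y) = 7 + Y)
√(f(198, 520) + 281875) = √((7 + 198) + 281875) = √(205 + 281875) = √282080 = 4*√17630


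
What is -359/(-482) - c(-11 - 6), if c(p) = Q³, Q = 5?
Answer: -59891/482 ≈ -124.26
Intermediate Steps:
c(p) = 125 (c(p) = 5³ = 125)
-359/(-482) - c(-11 - 6) = -359/(-482) - 1*125 = -359*(-1/482) - 125 = 359/482 - 125 = -59891/482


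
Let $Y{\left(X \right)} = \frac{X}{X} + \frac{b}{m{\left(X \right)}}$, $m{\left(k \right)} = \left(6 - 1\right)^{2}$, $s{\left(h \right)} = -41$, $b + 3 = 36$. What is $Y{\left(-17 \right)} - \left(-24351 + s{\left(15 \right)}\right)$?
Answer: $\frac{609858}{25} \approx 24394.0$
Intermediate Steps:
$b = 33$ ($b = -3 + 36 = 33$)
$m{\left(k \right)} = 25$ ($m{\left(k \right)} = 5^{2} = 25$)
$Y{\left(X \right)} = \frac{58}{25}$ ($Y{\left(X \right)} = \frac{X}{X} + \frac{33}{25} = 1 + 33 \cdot \frac{1}{25} = 1 + \frac{33}{25} = \frac{58}{25}$)
$Y{\left(-17 \right)} - \left(-24351 + s{\left(15 \right)}\right) = \frac{58}{25} + \left(24351 - -41\right) = \frac{58}{25} + \left(24351 + 41\right) = \frac{58}{25} + 24392 = \frac{609858}{25}$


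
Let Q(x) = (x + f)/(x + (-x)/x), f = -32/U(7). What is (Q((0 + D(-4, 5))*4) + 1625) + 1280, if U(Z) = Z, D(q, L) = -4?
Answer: 345839/119 ≈ 2906.2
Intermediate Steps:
f = -32/7 ≈ -4.5714
Q(x) = (-32/7 + x)/(-1 + x) (Q(x) = (x - 32/7)/(x + (-x)/x) = (-32/7 + x)/(x - 1) = (-32/7 + x)/(-1 + x))
(Q((0 + D(-4, 5))*4) + 1625) + 1280 = ((-32/7 + (0 - 4)*4)/(-1 + (0 - 4)*4) + 1625) + 1280 = ((-32/7 - 4*4)/(-1 - 4*4) + 1625) + 1280 = ((-32/7 - 16)/(-1 - 16) + 1625) + 1280 = (-144/7/(-17) + 1625) + 1280 = (-1/17*(-144/7) + 1625) + 1280 = (144/119 + 1625) + 1280 = 193519/119 + 1280 = 345839/119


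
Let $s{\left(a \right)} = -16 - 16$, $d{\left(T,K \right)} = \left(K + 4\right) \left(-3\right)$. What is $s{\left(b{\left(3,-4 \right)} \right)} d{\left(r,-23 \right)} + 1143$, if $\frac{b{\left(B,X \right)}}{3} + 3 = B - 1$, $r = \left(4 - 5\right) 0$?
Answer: $-681$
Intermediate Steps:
$r = 0$ ($r = \left(4 - 5\right) 0 = \left(-1\right) 0 = 0$)
$b{\left(B,X \right)} = -12 + 3 B$ ($b{\left(B,X \right)} = -9 + 3 \left(B - 1\right) = -9 + 3 \left(-1 + B\right) = -9 + \left(-3 + 3 B\right) = -12 + 3 B$)
$d{\left(T,K \right)} = -12 - 3 K$ ($d{\left(T,K \right)} = \left(4 + K\right) \left(-3\right) = -12 - 3 K$)
$s{\left(a \right)} = -32$
$s{\left(b{\left(3,-4 \right)} \right)} d{\left(r,-23 \right)} + 1143 = - 32 \left(-12 - -69\right) + 1143 = - 32 \left(-12 + 69\right) + 1143 = \left(-32\right) 57 + 1143 = -1824 + 1143 = -681$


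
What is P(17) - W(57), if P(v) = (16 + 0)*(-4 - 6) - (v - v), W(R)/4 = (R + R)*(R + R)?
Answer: -52144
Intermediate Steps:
W(R) = 16*R² (W(R) = 4*((R + R)*(R + R)) = 4*((2*R)*(2*R)) = 4*(4*R²) = 16*R²)
P(v) = -160 (P(v) = 16*(-10) - 1*0 = -160 + 0 = -160)
P(17) - W(57) = -160 - 16*57² = -160 - 16*3249 = -160 - 1*51984 = -160 - 51984 = -52144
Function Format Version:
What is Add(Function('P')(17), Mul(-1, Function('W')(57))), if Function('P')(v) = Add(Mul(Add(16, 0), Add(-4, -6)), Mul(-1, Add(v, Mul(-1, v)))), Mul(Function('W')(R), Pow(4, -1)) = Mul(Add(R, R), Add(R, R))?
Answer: -52144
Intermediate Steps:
Function('W')(R) = Mul(16, Pow(R, 2)) (Function('W')(R) = Mul(4, Mul(Add(R, R), Add(R, R))) = Mul(4, Mul(Mul(2, R), Mul(2, R))) = Mul(4, Mul(4, Pow(R, 2))) = Mul(16, Pow(R, 2)))
Function('P')(v) = -160 (Function('P')(v) = Add(Mul(16, -10), Mul(-1, 0)) = Add(-160, 0) = -160)
Add(Function('P')(17), Mul(-1, Function('W')(57))) = Add(-160, Mul(-1, Mul(16, Pow(57, 2)))) = Add(-160, Mul(-1, Mul(16, 3249))) = Add(-160, Mul(-1, 51984)) = Add(-160, -51984) = -52144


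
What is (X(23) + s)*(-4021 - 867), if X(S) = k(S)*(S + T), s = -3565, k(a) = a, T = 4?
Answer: 14390272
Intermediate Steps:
X(S) = S*(4 + S) (X(S) = S*(S + 4) = S*(4 + S))
(X(23) + s)*(-4021 - 867) = (23*(4 + 23) - 3565)*(-4021 - 867) = (23*27 - 3565)*(-4888) = (621 - 3565)*(-4888) = -2944*(-4888) = 14390272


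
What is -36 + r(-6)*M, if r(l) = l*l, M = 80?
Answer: 2844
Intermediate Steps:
r(l) = l²
-36 + r(-6)*M = -36 + (-6)²*80 = -36 + 36*80 = -36 + 2880 = 2844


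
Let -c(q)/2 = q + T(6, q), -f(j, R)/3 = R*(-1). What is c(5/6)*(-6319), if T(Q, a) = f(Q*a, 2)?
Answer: 259079/3 ≈ 86360.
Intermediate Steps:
f(j, R) = 3*R (f(j, R) = -3*R*(-1) = -(-3)*R = 3*R)
T(Q, a) = 6 (T(Q, a) = 3*2 = 6)
c(q) = -12 - 2*q (c(q) = -2*(q + 6) = -2*(6 + q) = -12 - 2*q)
c(5/6)*(-6319) = (-12 - 10/6)*(-6319) = (-12 - 2*⅚)*(-6319) = (-12 - 5/3)*(-6319) = -41/3*(-6319) = 259079/3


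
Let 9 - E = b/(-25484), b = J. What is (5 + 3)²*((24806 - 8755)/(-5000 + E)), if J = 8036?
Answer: -233739248/1135559 ≈ -205.84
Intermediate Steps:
b = 8036
E = 59348/6371 (E = 9 - 8036/(-25484) = 9 - 8036*(-1)/25484 = 9 - 1*(-2009/6371) = 9 + 2009/6371 = 59348/6371 ≈ 9.3153)
(5 + 3)²*((24806 - 8755)/(-5000 + E)) = (5 + 3)²*((24806 - 8755)/(-5000 + 59348/6371)) = 8²*(16051/(-31795652/6371)) = 64*(16051*(-6371/31795652)) = 64*(-14608703/4542236) = -233739248/1135559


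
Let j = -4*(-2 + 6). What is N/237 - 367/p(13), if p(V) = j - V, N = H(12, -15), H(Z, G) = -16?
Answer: 86515/6873 ≈ 12.588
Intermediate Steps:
j = -16 (j = -4*4 = -16)
N = -16
p(V) = -16 - V
N/237 - 367/p(13) = -16/237 - 367/(-16 - 1*13) = -16*1/237 - 367/(-16 - 13) = -16/237 - 367/(-29) = -16/237 - 367*(-1/29) = -16/237 + 367/29 = 86515/6873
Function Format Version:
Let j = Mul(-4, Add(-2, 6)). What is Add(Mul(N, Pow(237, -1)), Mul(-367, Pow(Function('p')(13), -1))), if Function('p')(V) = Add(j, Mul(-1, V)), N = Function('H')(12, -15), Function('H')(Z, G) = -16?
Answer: Rational(86515, 6873) ≈ 12.588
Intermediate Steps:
j = -16 (j = Mul(-4, 4) = -16)
N = -16
Function('p')(V) = Add(-16, Mul(-1, V))
Add(Mul(N, Pow(237, -1)), Mul(-367, Pow(Function('p')(13), -1))) = Add(Mul(-16, Pow(237, -1)), Mul(-367, Pow(Add(-16, Mul(-1, 13)), -1))) = Add(Mul(-16, Rational(1, 237)), Mul(-367, Pow(Add(-16, -13), -1))) = Add(Rational(-16, 237), Mul(-367, Pow(-29, -1))) = Add(Rational(-16, 237), Mul(-367, Rational(-1, 29))) = Add(Rational(-16, 237), Rational(367, 29)) = Rational(86515, 6873)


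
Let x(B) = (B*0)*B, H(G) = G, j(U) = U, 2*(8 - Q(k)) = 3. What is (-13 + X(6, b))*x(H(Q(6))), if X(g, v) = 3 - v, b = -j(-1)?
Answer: 0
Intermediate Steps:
Q(k) = 13/2 (Q(k) = 8 - ½*3 = 8 - 3/2 = 13/2)
b = 1 (b = -1*(-1) = 1)
x(B) = 0 (x(B) = 0*B = 0)
(-13 + X(6, b))*x(H(Q(6))) = (-13 + (3 - 1*1))*0 = (-13 + (3 - 1))*0 = (-13 + 2)*0 = -11*0 = 0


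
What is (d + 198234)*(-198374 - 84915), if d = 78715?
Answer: -78456605261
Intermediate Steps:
(d + 198234)*(-198374 - 84915) = (78715 + 198234)*(-198374 - 84915) = 276949*(-283289) = -78456605261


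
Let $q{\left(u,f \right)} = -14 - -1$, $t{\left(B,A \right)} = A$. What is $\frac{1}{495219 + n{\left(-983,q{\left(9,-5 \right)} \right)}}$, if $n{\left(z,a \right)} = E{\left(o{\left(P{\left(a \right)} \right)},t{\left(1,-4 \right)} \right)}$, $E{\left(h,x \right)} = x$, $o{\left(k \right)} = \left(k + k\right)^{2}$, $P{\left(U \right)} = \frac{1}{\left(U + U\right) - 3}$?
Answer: $\frac{1}{495215} \approx 2.0193 \cdot 10^{-6}$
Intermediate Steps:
$P{\left(U \right)} = \frac{1}{-3 + 2 U}$ ($P{\left(U \right)} = \frac{1}{2 U - 3} = \frac{1}{-3 + 2 U}$)
$q{\left(u,f \right)} = -13$ ($q{\left(u,f \right)} = -14 + 1 = -13$)
$o{\left(k \right)} = 4 k^{2}$ ($o{\left(k \right)} = \left(2 k\right)^{2} = 4 k^{2}$)
$n{\left(z,a \right)} = -4$
$\frac{1}{495219 + n{\left(-983,q{\left(9,-5 \right)} \right)}} = \frac{1}{495219 - 4} = \frac{1}{495215}$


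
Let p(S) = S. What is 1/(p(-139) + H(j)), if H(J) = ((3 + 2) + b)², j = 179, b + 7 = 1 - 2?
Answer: -1/130 ≈ -0.0076923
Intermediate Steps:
b = -8 (b = -7 + (1 - 2) = -7 - 1 = -8)
H(J) = 9 (H(J) = ((3 + 2) - 8)² = (5 - 8)² = (-3)² = 9)
1/(p(-139) + H(j)) = 1/(-139 + 9) = 1/(-130) = -1/130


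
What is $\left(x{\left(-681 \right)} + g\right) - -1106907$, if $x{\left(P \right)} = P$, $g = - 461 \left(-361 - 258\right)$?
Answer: $1391585$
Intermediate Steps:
$g = 285359$ ($g = \left(-461\right) \left(-619\right) = 285359$)
$\left(x{\left(-681 \right)} + g\right) - -1106907 = \left(-681 + 285359\right) - -1106907 = 284678 + 1106907 = 1391585$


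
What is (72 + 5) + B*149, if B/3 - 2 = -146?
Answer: -64291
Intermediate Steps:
B = -432 (B = 6 + 3*(-146) = 6 - 438 = -432)
(72 + 5) + B*149 = (72 + 5) - 432*149 = 77 - 64368 = -64291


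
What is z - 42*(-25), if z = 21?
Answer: 1071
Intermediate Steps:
z - 42*(-25) = 21 - 42*(-25) = 21 + 1050 = 1071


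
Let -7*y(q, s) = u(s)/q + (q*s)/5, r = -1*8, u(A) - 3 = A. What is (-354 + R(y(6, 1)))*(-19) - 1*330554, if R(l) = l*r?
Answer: -4858028/15 ≈ -3.2387e+5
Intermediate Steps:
u(A) = 3 + A
r = -8
y(q, s) = -(3 + s)/(7*q) - q*s/35 (y(q, s) = -((3 + s)/q + (q*s)/5)/7 = -((3 + s)/q + (q*s)*(⅕))/7 = -((3 + s)/q + q*s/5)/7 = -(3 + s)/(7*q) - q*s/35)
R(l) = -8*l (R(l) = l*(-8) = -8*l)
(-354 + R(y(6, 1)))*(-19) - 1*330554 = (-354 - 8*(-15 - 5*1 - 1*1*6²)/(35*6))*(-19) - 1*330554 = (-354 - 8*(-15 - 5 - 1*1*36)/(35*6))*(-19) - 330554 = (-354 - 8*(-15 - 5 - 36)/(35*6))*(-19) - 330554 = (-354 - 8*(-56)/(35*6))*(-19) - 330554 = (-354 - 8*(-4/15))*(-19) - 330554 = (-354 + 32/15)*(-19) - 330554 = -5278/15*(-19) - 330554 = 100282/15 - 330554 = -4858028/15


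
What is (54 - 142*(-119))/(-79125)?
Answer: -16952/79125 ≈ -0.21424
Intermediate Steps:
(54 - 142*(-119))/(-79125) = (54 + 16898)*(-1/79125) = 16952*(-1/79125) = -16952/79125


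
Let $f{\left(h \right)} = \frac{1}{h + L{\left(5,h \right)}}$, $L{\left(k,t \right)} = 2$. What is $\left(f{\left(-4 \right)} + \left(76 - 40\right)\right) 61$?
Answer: $\frac{4331}{2} \approx 2165.5$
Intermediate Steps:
$f{\left(h \right)} = \frac{1}{2 + h}$ ($f{\left(h \right)} = \frac{1}{h + 2} = \frac{1}{2 + h}$)
$\left(f{\left(-4 \right)} + \left(76 - 40\right)\right) 61 = \left(\frac{1}{2 - 4} + \left(76 - 40\right)\right) 61 = \left(\frac{1}{-2} + 36\right) 61 = \left(- \frac{1}{2} + 36\right) 61 = \frac{71}{2} \cdot 61 = \frac{4331}{2}$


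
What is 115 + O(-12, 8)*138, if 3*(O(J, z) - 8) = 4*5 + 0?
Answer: 2139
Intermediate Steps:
O(J, z) = 44/3 (O(J, z) = 8 + (4*5 + 0)/3 = 8 + (20 + 0)/3 = 8 + (⅓)*20 = 8 + 20/3 = 44/3)
115 + O(-12, 8)*138 = 115 + (44/3)*138 = 115 + 2024 = 2139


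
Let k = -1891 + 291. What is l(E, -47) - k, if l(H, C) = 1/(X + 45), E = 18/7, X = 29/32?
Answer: 2350432/1469 ≈ 1600.0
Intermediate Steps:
X = 29/32 (X = 29*(1/32) = 29/32 ≈ 0.90625)
E = 18/7 (E = 18*(⅐) = 18/7 ≈ 2.5714)
l(H, C) = 32/1469 (l(H, C) = 1/(29/32 + 45) = 1/(1469/32) = 32/1469)
k = -1600
l(E, -47) - k = 32/1469 - 1*(-1600) = 32/1469 + 1600 = 2350432/1469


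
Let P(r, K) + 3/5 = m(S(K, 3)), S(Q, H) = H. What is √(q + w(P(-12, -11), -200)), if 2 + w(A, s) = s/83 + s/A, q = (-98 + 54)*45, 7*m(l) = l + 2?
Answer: 2*I*√6431587/83 ≈ 61.11*I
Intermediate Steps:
m(l) = 2/7 + l/7 (m(l) = (l + 2)/7 = (2 + l)/7 = 2/7 + l/7)
P(r, K) = 4/35 (P(r, K) = -⅗ + (2/7 + (⅐)*3) = -⅗ + (2/7 + 3/7) = -⅗ + 5/7 = 4/35)
q = -1980 (q = -44*45 = -1980)
w(A, s) = -2 + s/83 + s/A (w(A, s) = -2 + (s/83 + s/A) = -2 + s/83 + s/A)
√(q + w(P(-12, -11), -200)) = √(-1980 + (-2 + (1/83)*(-200) - 200/4/35)) = √(-1980 + (-2 - 200/83 - 200*35/4)) = √(-1980 + (-2 - 200/83 - 1750)) = √(-1980 - 145616/83) = √(-309956/83) = 2*I*√6431587/83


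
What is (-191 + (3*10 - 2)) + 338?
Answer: 175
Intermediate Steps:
(-191 + (3*10 - 2)) + 338 = (-191 + (30 - 2)) + 338 = (-191 + 28) + 338 = -163 + 338 = 175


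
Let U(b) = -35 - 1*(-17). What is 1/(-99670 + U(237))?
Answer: -1/99688 ≈ -1.0031e-5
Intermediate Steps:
U(b) = -18 (U(b) = -35 + 17 = -18)
1/(-99670 + U(237)) = 1/(-99670 - 18) = 1/(-99688) = -1/99688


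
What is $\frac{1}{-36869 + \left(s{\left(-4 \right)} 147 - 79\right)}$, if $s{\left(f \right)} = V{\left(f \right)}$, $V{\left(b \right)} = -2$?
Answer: $- \frac{1}{37242} \approx -2.6851 \cdot 10^{-5}$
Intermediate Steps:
$s{\left(f \right)} = -2$
$\frac{1}{-36869 + \left(s{\left(-4 \right)} 147 - 79\right)} = \frac{1}{-36869 - 373} = \frac{1}{-37242} = - \frac{1}{37242}$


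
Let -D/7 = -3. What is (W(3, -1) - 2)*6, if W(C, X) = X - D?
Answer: -144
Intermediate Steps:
D = 21 (D = -7*(-3) = 21)
W(C, X) = -21 + X (W(C, X) = X - 1*21 = X - 21 = -21 + X)
(W(3, -1) - 2)*6 = ((-21 - 1) - 2)*6 = (-22 - 2)*6 = -24*6 = -144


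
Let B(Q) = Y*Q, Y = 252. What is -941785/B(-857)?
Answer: 941785/215964 ≈ 4.3608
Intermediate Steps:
B(Q) = 252*Q
-941785/B(-857) = -941785/(252*(-857)) = -941785/(-215964) = -941785*(-1/215964) = 941785/215964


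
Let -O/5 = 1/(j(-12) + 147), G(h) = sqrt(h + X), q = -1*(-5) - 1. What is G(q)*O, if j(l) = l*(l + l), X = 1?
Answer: -sqrt(5)/87 ≈ -0.025702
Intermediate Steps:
j(l) = 2*l**2 (j(l) = l*(2*l) = 2*l**2)
q = 4 (q = 5 - 1 = 4)
G(h) = sqrt(1 + h) (G(h) = sqrt(h + 1) = sqrt(1 + h))
O = -1/87 (O = -5/(2*(-12)**2 + 147) = -5/(2*144 + 147) = -5/(288 + 147) = -5/435 = -5*1/435 = -1/87 ≈ -0.011494)
G(q)*O = sqrt(1 + 4)*(-1/87) = sqrt(5)*(-1/87) = -sqrt(5)/87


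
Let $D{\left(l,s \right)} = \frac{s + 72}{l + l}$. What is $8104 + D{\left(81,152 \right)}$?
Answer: $\frac{656536}{81} \approx 8105.4$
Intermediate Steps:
$D{\left(l,s \right)} = \frac{72 + s}{2 l}$
$8104 + D{\left(81,152 \right)} = 8104 + \frac{72 + 152}{2 \cdot 81} = 8104 + \frac{1}{2} \cdot \frac{1}{81} \cdot 224 = 8104 + \frac{112}{81} = \frac{656536}{81}$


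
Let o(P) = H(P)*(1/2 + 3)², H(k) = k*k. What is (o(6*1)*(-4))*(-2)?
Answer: 3528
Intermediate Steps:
H(k) = k²
o(P) = 49*P²/4 (o(P) = P²*(1/2 + 3)² = P²*(½ + 3)² = P²*(7/2)² = P²*(49/4) = 49*P²/4)
(o(6*1)*(-4))*(-2) = ((49*(6*1)²/4)*(-4))*(-2) = (((49/4)*6²)*(-4))*(-2) = (((49/4)*36)*(-4))*(-2) = (441*(-4))*(-2) = -1764*(-2) = 3528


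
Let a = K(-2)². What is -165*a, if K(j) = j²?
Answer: -2640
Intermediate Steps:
a = 16 (a = ((-2)²)² = 4² = 16)
-165*a = -165*16 = -2640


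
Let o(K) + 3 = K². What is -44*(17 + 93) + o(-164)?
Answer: 22053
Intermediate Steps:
o(K) = -3 + K²
-44*(17 + 93) + o(-164) = -44*(17 + 93) + (-3 + (-164)²) = -44*110 + (-3 + 26896) = -4840 + 26893 = 22053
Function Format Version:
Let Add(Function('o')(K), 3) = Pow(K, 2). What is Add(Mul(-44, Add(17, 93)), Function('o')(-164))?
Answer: 22053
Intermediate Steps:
Function('o')(K) = Add(-3, Pow(K, 2))
Add(Mul(-44, Add(17, 93)), Function('o')(-164)) = Add(Mul(-44, Add(17, 93)), Add(-3, Pow(-164, 2))) = Add(Mul(-44, 110), Add(-3, 26896)) = Add(-4840, 26893) = 22053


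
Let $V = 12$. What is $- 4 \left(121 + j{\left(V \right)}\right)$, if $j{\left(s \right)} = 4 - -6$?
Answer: $-524$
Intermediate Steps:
$j{\left(s \right)} = 10$ ($j{\left(s \right)} = 4 + 6 = 10$)
$- 4 \left(121 + j{\left(V \right)}\right) = - 4 \left(121 + 10\right) = \left(-4\right) 131 = -524$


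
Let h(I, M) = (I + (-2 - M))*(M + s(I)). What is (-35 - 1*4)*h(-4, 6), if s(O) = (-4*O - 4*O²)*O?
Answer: 92664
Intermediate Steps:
s(O) = O*(-4*O - 4*O²)
h(I, M) = (M + 4*I²*(-1 - I))*(-2 + I - M) (h(I, M) = (I + (-2 - M))*(M + 4*I²*(-1 - I)) = (-2 + I - M)*(M + 4*I²*(-1 - I)) = (M + 4*I²*(-1 - I))*(-2 + I - M))
(-35 - 1*4)*h(-4, 6) = (-35 - 1*4)*(-1*6² - 2*6 - 4*6 - 4*(-4)³*(1 - 4) + 8*(-4)²*(1 - 4) + 4*6*(-4)²*(1 - 4)) = (-35 - 4)*(-1*36 - 12 - 24 - 4*(-64)*(-3) + 8*16*(-3) + 4*6*16*(-3)) = -39*(-36 - 12 - 24 - 768 - 384 - 1152) = -39*(-2376) = 92664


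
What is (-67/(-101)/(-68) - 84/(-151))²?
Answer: 321256572025/1075510036624 ≈ 0.29870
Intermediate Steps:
(-67/(-101)/(-68) - 84/(-151))² = (-67*(-1/101)*(-1/68) - 84*(-1/151))² = ((67/101)*(-1/68) + 84/151)² = (-67/6868 + 84/151)² = (566795/1037068)² = 321256572025/1075510036624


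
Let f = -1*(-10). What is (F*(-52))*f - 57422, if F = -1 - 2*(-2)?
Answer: -58982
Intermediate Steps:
f = 10
F = 3 (F = -1 - 2*(-2) = -1 + 4 = 3)
(F*(-52))*f - 57422 = (3*(-52))*10 - 57422 = -156*10 - 57422 = -1560 - 57422 = -58982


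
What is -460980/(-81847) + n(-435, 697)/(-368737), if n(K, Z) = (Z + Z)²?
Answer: 10932345368/30180017239 ≈ 0.36224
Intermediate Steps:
n(K, Z) = 4*Z² (n(K, Z) = (2*Z)² = 4*Z²)
-460980/(-81847) + n(-435, 697)/(-368737) = -460980/(-81847) + (4*697²)/(-368737) = -460980*(-1/81847) + (4*485809)*(-1/368737) = 460980/81847 + 1943236*(-1/368737) = 460980/81847 - 1943236/368737 = 10932345368/30180017239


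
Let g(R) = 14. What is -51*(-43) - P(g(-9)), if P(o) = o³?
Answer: -551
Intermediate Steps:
-51*(-43) - P(g(-9)) = -51*(-43) - 1*14³ = 2193 - 1*2744 = 2193 - 2744 = -551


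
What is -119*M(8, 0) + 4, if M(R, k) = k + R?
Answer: -948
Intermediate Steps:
M(R, k) = R + k
-119*M(8, 0) + 4 = -119*(8 + 0) + 4 = -119*8 + 4 = -952 + 4 = -948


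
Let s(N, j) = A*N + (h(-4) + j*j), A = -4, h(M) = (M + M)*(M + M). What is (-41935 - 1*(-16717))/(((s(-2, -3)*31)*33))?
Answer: -934/3069 ≈ -0.30433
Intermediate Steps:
h(M) = 4*M² (h(M) = (2*M)*(2*M) = 4*M²)
s(N, j) = 64 + j² - 4*N (s(N, j) = -4*N + (4*(-4)² + j*j) = -4*N + (4*16 + j²) = -4*N + (64 + j²) = 64 + j² - 4*N)
(-41935 - 1*(-16717))/(((s(-2, -3)*31)*33)) = (-41935 - 1*(-16717))/((((64 + (-3)² - 4*(-2))*31)*33)) = (-41935 + 16717)/((((64 + 9 + 8)*31)*33)) = -25218/((81*31)*33) = -25218/(2511*33) = -25218/82863 = -25218*1/82863 = -934/3069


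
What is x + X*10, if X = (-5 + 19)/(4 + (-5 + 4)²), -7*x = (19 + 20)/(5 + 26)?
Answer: 6037/217 ≈ 27.820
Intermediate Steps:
x = -39/217 (x = -(19 + 20)/(7*(5 + 26)) = -39/(7*31) = -⅐*39/31 = -39/217 ≈ -0.17972)
X = 14/5 (X = 14/(4 + (-1)²) = 14/(4 + 1) = 14/5 ≈ 2.8000)
x + X*10 = -39/217 + (14/5)*10 = -39/217 + 28 = 6037/217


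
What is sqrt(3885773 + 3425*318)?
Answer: sqrt(4974923) ≈ 2230.5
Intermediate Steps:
sqrt(3885773 + 3425*318) = sqrt(3885773 + 1089150) = sqrt(4974923)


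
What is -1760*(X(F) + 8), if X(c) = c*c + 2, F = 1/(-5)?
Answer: -88352/5 ≈ -17670.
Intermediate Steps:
F = -⅕ ≈ -0.20000
X(c) = 2 + c² (X(c) = c² + 2 = 2 + c²)
-1760*(X(F) + 8) = -1760*((2 + (-⅕)²) + 8) = -1760*((2 + 1/25) + 8) = -1760*(51/25 + 8) = -1760*251/25 = -160*2761/25 = -88352/5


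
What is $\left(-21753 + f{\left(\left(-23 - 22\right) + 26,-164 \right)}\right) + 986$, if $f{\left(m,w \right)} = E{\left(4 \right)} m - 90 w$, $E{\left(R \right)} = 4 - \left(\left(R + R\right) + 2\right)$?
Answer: $-5893$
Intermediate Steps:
$E{\left(R \right)} = 2 - 2 R$ ($E{\left(R \right)} = 4 - \left(2 R + 2\right) = 4 - \left(2 + 2 R\right) = 2 - 2 R$)
$f{\left(m,w \right)} = - 90 w - 6 m$ ($f{\left(m,w \right)} = \left(2 - 8\right) m - 90 w = - 6 m - 90 w = - 90 w - 6 m$)
$\left(-21753 + f{\left(\left(-23 - 22\right) + 26,-164 \right)}\right) + 986 = \left(-21753 - \left(-14760 + 6 \left(\left(-23 - 22\right) + 26\right)\right)\right) + 986 = \left(-21753 + \left(14760 - 6 \left(-45 + 26\right)\right)\right) + 986 = \left(-21753 + \left(14760 - -114\right)\right) + 986 = \left(-21753 + \left(14760 + 114\right)\right) + 986 = \left(-21753 + 14874\right) + 986 = -6879 + 986 = -5893$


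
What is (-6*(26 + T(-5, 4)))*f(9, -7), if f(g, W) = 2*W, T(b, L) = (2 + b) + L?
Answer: 2268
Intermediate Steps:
T(b, L) = 2 + L + b
(-6*(26 + T(-5, 4)))*f(9, -7) = (-6*(26 + (2 + 4 - 5)))*(2*(-7)) = -6*(26 + 1)*(-14) = -6*27*(-14) = -162*(-14) = 2268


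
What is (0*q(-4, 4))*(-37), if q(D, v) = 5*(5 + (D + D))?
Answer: 0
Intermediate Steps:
q(D, v) = 25 + 10*D (q(D, v) = 5*(5 + 2*D) = 25 + 10*D)
(0*q(-4, 4))*(-37) = (0*(25 + 10*(-4)))*(-37) = (0*(25 - 40))*(-37) = (0*(-15))*(-37) = 0*(-37) = 0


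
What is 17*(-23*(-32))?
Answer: 12512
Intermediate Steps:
17*(-23*(-32)) = 17*736 = 12512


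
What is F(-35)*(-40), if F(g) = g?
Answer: 1400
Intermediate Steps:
F(-35)*(-40) = -35*(-40) = 1400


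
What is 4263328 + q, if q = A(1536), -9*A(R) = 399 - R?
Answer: 12790363/3 ≈ 4.2635e+6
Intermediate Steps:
A(R) = -133/3 + R/9 (A(R) = -(399 - R)/9 = -133/3 + R/9)
q = 379/3 (q = -133/3 + (⅑)*1536 = -133/3 + 512/3 = 379/3 ≈ 126.33)
4263328 + q = 4263328 + 379/3 = 12790363/3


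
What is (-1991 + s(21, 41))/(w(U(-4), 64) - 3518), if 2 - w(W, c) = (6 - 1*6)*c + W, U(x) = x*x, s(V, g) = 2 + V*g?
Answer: 282/883 ≈ 0.31937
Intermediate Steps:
U(x) = x²
w(W, c) = 2 - W (w(W, c) = 2 - ((6 - 1*6)*c + W) = 2 - ((6 - 6)*c + W) = 2 - (0*c + W) = 2 - (0 + W) = 2 - W)
(-1991 + s(21, 41))/(w(U(-4), 64) - 3518) = (-1991 + (2 + 21*41))/((2 - 1*(-4)²) - 3518) = (-1991 + (2 + 861))/((2 - 1*16) - 3518) = (-1991 + 863)/((2 - 16) - 3518) = -1128/(-14 - 3518) = -1128/(-3532) = -1128*(-1/3532) = 282/883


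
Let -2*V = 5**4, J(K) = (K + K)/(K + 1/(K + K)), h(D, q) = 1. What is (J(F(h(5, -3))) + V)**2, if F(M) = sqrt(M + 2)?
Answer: 18931201/196 ≈ 96588.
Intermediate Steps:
F(M) = sqrt(2 + M)
J(K) = 2*K/(K + 1/(2*K)) (J(K) = (2*K)/(K + 1/(2*K)) = 2*K/(K + 1/(2*K)))
V = -625/2 (V = -1/2*5**4 = -1/2*625 = -625/2 ≈ -312.50)
(J(F(h(5, -3))) + V)**2 = (4*(sqrt(2 + 1))**2/(1 + 2*(sqrt(2 + 1))**2) - 625/2)**2 = (4*(sqrt(3))**2/(1 + 2*(sqrt(3))**2) - 625/2)**2 = (4*3/(1 + 2*3) - 625/2)**2 = (4*3/(1 + 6) - 625/2)**2 = (4*3/7 - 625/2)**2 = (4*3*(1/7) - 625/2)**2 = (12/7 - 625/2)**2 = (-4351/14)**2 = 18931201/196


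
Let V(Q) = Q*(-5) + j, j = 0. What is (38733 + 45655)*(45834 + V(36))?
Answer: 3852649752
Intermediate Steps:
V(Q) = -5*Q (V(Q) = Q*(-5) + 0 = -5*Q + 0 = -5*Q)
(38733 + 45655)*(45834 + V(36)) = (38733 + 45655)*(45834 - 5*36) = 84388*(45834 - 180) = 84388*45654 = 3852649752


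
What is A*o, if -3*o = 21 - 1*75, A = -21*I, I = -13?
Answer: 4914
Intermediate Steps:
A = 273 (A = -21*(-13) = 273)
o = 18 (o = -(21 - 1*75)/3 = -(21 - 75)/3 = -⅓*(-54) = 18)
A*o = 273*18 = 4914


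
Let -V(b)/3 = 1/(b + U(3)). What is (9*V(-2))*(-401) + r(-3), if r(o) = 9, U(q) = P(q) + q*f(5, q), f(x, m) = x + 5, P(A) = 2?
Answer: 3699/10 ≈ 369.90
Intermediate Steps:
f(x, m) = 5 + x
U(q) = 2 + 10*q (U(q) = 2 + q*(5 + 5) = 2 + q*10 = 2 + 10*q)
V(b) = -3/(32 + b) (V(b) = -3/(b + (2 + 10*3)) = -3/(b + (2 + 30)) = -3/(b + 32) = -3/(32 + b))
(9*V(-2))*(-401) + r(-3) = (9*(-3/(32 - 2)))*(-401) + 9 = (9*(-3/30))*(-401) + 9 = (9*(-3*1/30))*(-401) + 9 = (9*(-⅒))*(-401) + 9 = -9/10*(-401) + 9 = 3609/10 + 9 = 3699/10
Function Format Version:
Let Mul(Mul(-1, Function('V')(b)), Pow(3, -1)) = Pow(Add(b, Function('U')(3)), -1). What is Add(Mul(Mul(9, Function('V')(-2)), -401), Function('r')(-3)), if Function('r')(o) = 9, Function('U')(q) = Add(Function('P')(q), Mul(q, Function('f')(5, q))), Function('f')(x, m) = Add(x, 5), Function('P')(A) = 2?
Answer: Rational(3699, 10) ≈ 369.90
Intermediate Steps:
Function('f')(x, m) = Add(5, x)
Function('U')(q) = Add(2, Mul(10, q)) (Function('U')(q) = Add(2, Mul(q, Add(5, 5))) = Add(2, Mul(q, 10)) = Add(2, Mul(10, q)))
Function('V')(b) = Mul(-3, Pow(Add(32, b), -1)) (Function('V')(b) = Mul(-3, Pow(Add(b, Add(2, Mul(10, 3))), -1)) = Mul(-3, Pow(Add(b, Add(2, 30)), -1)) = Mul(-3, Pow(Add(b, 32), -1)) = Mul(-3, Pow(Add(32, b), -1)))
Add(Mul(Mul(9, Function('V')(-2)), -401), Function('r')(-3)) = Add(Mul(Mul(9, Mul(-3, Pow(Add(32, -2), -1))), -401), 9) = Add(Mul(Mul(9, Mul(-3, Pow(30, -1))), -401), 9) = Add(Mul(Mul(9, Mul(-3, Rational(1, 30))), -401), 9) = Add(Mul(Mul(9, Rational(-1, 10)), -401), 9) = Add(Mul(Rational(-9, 10), -401), 9) = Add(Rational(3609, 10), 9) = Rational(3699, 10)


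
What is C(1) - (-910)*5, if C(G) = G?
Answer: 4551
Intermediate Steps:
C(1) - (-910)*5 = 1 - (-910)*5 = 1 - 130*(-35) = 1 + 4550 = 4551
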